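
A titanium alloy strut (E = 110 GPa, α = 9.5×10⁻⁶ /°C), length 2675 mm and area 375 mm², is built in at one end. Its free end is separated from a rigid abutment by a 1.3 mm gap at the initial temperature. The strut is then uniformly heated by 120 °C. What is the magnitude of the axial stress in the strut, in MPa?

σ ≈ 71.9 MPa (compressive)

Unrestrained expansion: δ_free = αΔT L = 9.5×10⁻⁶ × 120 × 2675 = 3.05 mm.
This exceeds the 1.3 mm gap, so the wall pushes back. The portion of expansion that must be recovered elastically is δ_free − gap = 3.05 − 1.3 = 1.75 mm.
Compatibility: PL/(AE) = 1.75 mm, so σ = P/A = E × (1.75/2675) = 71.94 MPa.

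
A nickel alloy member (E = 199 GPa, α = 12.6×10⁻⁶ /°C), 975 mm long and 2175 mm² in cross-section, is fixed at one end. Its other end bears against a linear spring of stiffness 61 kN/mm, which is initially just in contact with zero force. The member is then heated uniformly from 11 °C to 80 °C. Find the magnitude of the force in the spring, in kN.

The unrestrained thermal change is αΔT L = 12.6×10⁻⁶ × 69 × 975 = 0.8477 mm.
Let P be the compressive force at the spring. The member shortens elastically by PL/(AE) and the spring compresses by P/k; together these equal δ_free.
So P = δ_free / [L/(AE) + 1/k] = 0.8477 / [ 975/(2175×199×10³) + 1/(61×10³) ].
P = 0.8477 / 1.865×10⁻⁵ = 45460 N.

P ≈ 45.5 kN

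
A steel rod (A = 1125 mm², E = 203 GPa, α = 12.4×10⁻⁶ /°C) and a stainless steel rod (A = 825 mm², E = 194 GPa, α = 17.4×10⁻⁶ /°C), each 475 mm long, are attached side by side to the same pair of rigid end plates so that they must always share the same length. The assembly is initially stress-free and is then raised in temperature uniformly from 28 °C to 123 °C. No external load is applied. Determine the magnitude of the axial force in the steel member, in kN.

P ≈ 44.7 kN (tensile in the steel)

Equilibrium of a rigid end plate with no external load gives equal and opposite internal forces ±P in the two members. Since α_{stainless steel} > α_{steel}, heating drives the stainless steel into compression and the steel into tension.
Setting the final lengths equal and cancelling L: (α₁ − α₂)ΔT = P/(A₁E₁) + P/(A₂E₂).
|α₁ − α₂|·ΔT = 5×10⁻⁶ × 95 = 0.000475.
1/(A₁E₁) + 1/(A₂E₂) = 1/(1125×203×10³) + 1/(825×194×10³) = 1.063×10⁻⁸ N⁻¹.
So P = 0.000475 / 1.063×10⁻⁸ = 44.7 kN.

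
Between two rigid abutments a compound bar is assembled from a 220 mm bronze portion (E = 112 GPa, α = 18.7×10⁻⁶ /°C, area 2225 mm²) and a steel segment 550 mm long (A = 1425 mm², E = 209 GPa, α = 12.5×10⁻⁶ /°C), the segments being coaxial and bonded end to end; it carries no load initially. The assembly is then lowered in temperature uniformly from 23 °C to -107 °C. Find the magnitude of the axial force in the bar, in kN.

If the supports were absent, the total length change would be Σ αᵢΔT Lᵢ = 18.7×10⁻⁶×130×220 + 12.5×10⁻⁶×130×550 = 1.429 mm.
The rigid supports impose zero overall length change; the single axial force P common to all segments must satisfy P Σ Lᵢ/(AᵢEᵢ) = δ_free.
The series flexibility is Σ Lᵢ/(AᵢEᵢ) = 220/(2225×112×10³) + 550/(1425×209×10³) = 2.73×10⁻⁶ mm/N.
So P = 1.429 / 2.73×10⁻⁶ = 523.4 kN, tensile.

P ≈ 523 kN (tensile)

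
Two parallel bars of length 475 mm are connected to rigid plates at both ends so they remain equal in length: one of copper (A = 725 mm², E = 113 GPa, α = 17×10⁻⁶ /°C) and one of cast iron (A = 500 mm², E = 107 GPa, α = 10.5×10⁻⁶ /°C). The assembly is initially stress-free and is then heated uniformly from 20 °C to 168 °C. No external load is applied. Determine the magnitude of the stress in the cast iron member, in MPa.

σ ≈ 62.3 MPa (tensile)

The copper has the larger α, so on heating it would change length more than the cast iron if both were free. The rigid plates force a common final length, so the copper is put into compression and the cast iron into tension, with equal and opposite forces P (no external load).
Equating the net (thermal + elastic) strains gives |α₁ − α₂|·ΔT = P·[1/(A₁E₁) + 1/(A₂E₂)].
|α₁ − α₂|·ΔT = 6.5×10⁻⁶ × 148 = 0.000962.
1/(A₁E₁) + 1/(A₂E₂) = 1/(725×113×10³) + 1/(500×107×10³) = 3.09×10⁻⁸ N⁻¹.
So P = 0.000962 / 3.09×10⁻⁸ = 31.13 kN.
σ_{cast iron} = P/A₂ = 31130/500 = 62.27 MPa, tensile.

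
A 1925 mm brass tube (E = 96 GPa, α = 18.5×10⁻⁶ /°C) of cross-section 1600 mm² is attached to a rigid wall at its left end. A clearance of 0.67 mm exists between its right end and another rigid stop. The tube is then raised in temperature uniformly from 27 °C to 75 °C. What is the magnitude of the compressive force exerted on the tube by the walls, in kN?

Free thermal elongation = αΔT L = 18.5×10⁻⁶ × 48 × 1925 = 1.709 mm.
After closing the 0.67 mm clearance, 1.709 − 0.67 = 1.039 mm of expansion remains to be suppressed by the wall.
That suppressed elongation corresponds to σ = E·Δ/L = 96×10³ × 1.039/1925 = 51.84 MPa.
Force on the wall = σA = 51.84 × 1600 mm² = 82.94 kN.

P ≈ 82.9 kN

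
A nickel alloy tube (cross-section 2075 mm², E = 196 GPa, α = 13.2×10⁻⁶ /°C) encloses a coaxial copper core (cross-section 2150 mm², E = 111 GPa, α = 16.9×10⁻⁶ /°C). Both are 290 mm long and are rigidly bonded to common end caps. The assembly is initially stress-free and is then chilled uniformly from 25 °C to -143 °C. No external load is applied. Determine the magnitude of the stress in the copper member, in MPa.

σ ≈ 43.5 MPa (tensile)

The copper has the larger α, so on cooling it would change length more than the nickel alloy if both were free. The rigid plates force a common final length, so the copper is put into tension and the nickel alloy into compression, with equal and opposite forces P (no external load).
Compatibility of the two members (thermal + elastic change equal): (α₁ − α₂)ΔT = P·[1/(A₁E₁) + 1/(A₂E₂)].
|α₁ − α₂|·ΔT = 3.7×10⁻⁶ × 168 = 0.0006216.
1/(A₁E₁) + 1/(A₂E₂) = 1/(2075×196×10³) + 1/(2150×111×10³) = 6.649×10⁻⁹ N⁻¹.
P = 0.0006216 / 6.649×10⁻⁹ = 93490 N = 93.49 kN.
σ_{copper} = P/A₂ = 93490/2150 = 43.48 MPa, tensile.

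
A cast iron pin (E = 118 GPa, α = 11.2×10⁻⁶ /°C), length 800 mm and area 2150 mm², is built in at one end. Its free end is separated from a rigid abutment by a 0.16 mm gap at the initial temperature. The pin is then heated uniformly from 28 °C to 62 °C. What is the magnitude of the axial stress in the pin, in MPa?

σ ≈ 21.3 MPa (compressive)

If the wall were absent the pin would grow by αΔT L = 11.2×10⁻⁶ × 34 × 800 = 0.3046 mm.
This exceeds the 0.16 mm gap, so the wall pushes back. The portion of expansion that must be recovered elastically is δ_free − gap = 0.3046 − 0.16 = 0.1446 mm.
That suppressed elongation corresponds to σ = E·Δ/L = 118×10³ × 0.1446/800 = 21.33 MPa.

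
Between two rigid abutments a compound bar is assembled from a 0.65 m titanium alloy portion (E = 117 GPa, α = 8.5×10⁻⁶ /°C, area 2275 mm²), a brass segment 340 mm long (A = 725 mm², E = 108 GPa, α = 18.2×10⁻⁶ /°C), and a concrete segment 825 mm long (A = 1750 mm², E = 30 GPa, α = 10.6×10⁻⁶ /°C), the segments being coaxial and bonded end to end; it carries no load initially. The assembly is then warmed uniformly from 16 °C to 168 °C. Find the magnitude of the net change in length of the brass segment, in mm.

|ΔL| ≈ 0.34 mm

Free thermal expansion of the whole bar: Σ αᵢΔT Lᵢ = 8.5×10⁻⁶×152×650 + 18.2×10⁻⁶×152×340 + 10.6×10⁻⁶×152×825 = 3.11 mm.
Since the ends are fixed, an axial force P builds up, equal in every segment, with P · Σ Lᵢ/(AᵢEᵢ) = δ_free.
The series flexibility is Σ Lᵢ/(AᵢEᵢ) = 650/(2275×117×10³) + 340/(725×108×10³) + 825/(1750×30×10³) = 2.25×10⁻⁵ mm/N.
Hence P = δ_free / Σ(L/AE) = 3.11/2.25×10⁻⁵ = 138.2 kN (compressive).
For the brass segment, free thermal change = 18.2×10⁻⁶×152×340 = 0.9406 mm and elastic change from P = 138200×340/(725×108×10³) = 0.6002 mm; these oppose, so the net change is 0.34 mm (segment lengthens).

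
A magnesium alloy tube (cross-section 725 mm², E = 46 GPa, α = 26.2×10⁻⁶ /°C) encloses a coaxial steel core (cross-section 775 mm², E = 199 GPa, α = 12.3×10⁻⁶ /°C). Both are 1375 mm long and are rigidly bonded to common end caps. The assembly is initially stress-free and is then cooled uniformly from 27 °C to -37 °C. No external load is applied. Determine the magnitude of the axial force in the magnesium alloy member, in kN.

Both members must finish at the same length. With the larger α, the magnesium alloy tends to over-contract; the plates restrain it, putting the magnesium alloy in tension and the steel in compression. With no external load the two internal forces are equal and opposite, magnitude P.
Compatibility of the two members (thermal + elastic change equal): (α₁ − α₂)ΔT = P·[1/(A₁E₁) + 1/(A₂E₂)].
|α₁ − α₂|·ΔT = 13.9×10⁻⁶ × 64 = 0.0008896.
1/(A₁E₁) + 1/(A₂E₂) = 1/(725×46×10³) + 1/(775×199×10³) = 3.647×10⁻⁸ N⁻¹.
So P = 0.0008896 / 3.647×10⁻⁸ = 24.39 kN.

P ≈ 24.4 kN (tensile in the magnesium alloy)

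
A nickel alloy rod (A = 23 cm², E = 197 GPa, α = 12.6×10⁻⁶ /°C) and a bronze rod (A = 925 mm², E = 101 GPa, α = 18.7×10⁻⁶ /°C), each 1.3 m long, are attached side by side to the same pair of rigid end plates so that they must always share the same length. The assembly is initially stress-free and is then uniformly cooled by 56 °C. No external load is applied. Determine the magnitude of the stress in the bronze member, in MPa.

σ ≈ 28.6 MPa (tensile)

Both members must finish at the same length. With the larger α, the bronze tends to over-contract; the plates restrain it, putting the bronze in tension and the nickel alloy in compression. With no external load the two internal forces are equal and opposite, magnitude P.
Setting the final lengths equal and cancelling L: (α₁ − α₂)ΔT = P/(A₁E₁) + P/(A₂E₂).
|α₁ − α₂|·ΔT = 6.1×10⁻⁶ × 56 = 0.0003416.
1/(A₁E₁) + 1/(A₂E₂) = 1/(2300×197×10³) + 1/(925×101×10³) = 1.291×10⁻⁸ N⁻¹.
P = 0.0003416 / 1.291×10⁻⁸ = 26460 N = 26.46 kN.
σ_{bronze} = P/A₂ = 26460/925 = 28.6 MPa, tensile.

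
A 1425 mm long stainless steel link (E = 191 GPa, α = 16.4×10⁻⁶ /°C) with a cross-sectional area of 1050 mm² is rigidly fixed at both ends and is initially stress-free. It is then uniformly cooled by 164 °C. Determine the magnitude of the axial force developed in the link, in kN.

The ends cannot move, so σ = EαΔT = 191×10³ × 16.4×10⁻⁶ × 164 = 513.7 MPa.
Then P = σA = 513.7 × 1050 mm² = 539.4 kN, tensile.

P ≈ 539 kN (tensile)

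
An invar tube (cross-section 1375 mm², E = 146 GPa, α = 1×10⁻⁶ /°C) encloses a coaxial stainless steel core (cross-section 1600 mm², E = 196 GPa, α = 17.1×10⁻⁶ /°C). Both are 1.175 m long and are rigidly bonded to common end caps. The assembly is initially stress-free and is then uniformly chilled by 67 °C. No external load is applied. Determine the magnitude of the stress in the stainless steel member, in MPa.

σ ≈ 82.5 MPa (tensile)

Equilibrium of a rigid end plate with no external load gives equal and opposite internal forces ±P in the two members. Since α_{stainless steel} > α_{invar}, cooling drives the stainless steel into tension and the invar into compression.
Equating the net (thermal + elastic) strains gives |α₁ − α₂|·ΔT = P·[1/(A₁E₁) + 1/(A₂E₂)].
|α₁ − α₂|·ΔT = 16.1×10⁻⁶ × 67 = 0.001079.
1/(A₁E₁) + 1/(A₂E₂) = 1/(1375×146×10³) + 1/(1600×196×10³) = 8.17×10⁻⁹ N⁻¹.
P = 0.001079 / 8.17×10⁻⁹ = 132000 N = 132 kN.
σ_{stainless steel} = P/A₂ = 132000/1600 = 82.52 MPa, tensile.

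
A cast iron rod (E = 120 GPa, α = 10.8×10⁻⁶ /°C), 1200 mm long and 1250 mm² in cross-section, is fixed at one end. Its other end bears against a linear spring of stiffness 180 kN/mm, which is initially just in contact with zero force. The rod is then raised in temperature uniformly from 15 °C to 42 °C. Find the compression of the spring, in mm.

The unrestrained thermal change is αΔT L = 10.8×10⁻⁶ × 27 × 1200 = 0.3499 mm.
With a force P in the spring, the elastic change of the rod is PL/(AE) and that of the spring is P/k; compatibility requires their sum to equal δ_free.
P [ L/(AE) + 1/k ] = δ_free → P [ 1200/(1250×120×10³) + 1/(180×10³) ] = 0.3499.
P = 0.3499 / 1.356×10⁻⁵ = 25810 N.
Spring compression = P/k = 25810/(180×10³) = 0.1434 mm.

δ ≈ 0.143 mm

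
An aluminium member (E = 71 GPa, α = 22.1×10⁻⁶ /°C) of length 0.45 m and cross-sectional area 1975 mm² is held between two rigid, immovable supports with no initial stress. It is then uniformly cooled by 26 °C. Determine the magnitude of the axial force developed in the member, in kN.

With zero net strain, σ = E·αΔT = 71 GPa × 22.1×10⁻⁶ × 26 = 40.8 MPa.
P = AEαΔT = 1975 × 71×10³ × 22.1×10⁻⁶ × 26 = 80.57 kN (tensile).

P ≈ 80.6 kN (tensile)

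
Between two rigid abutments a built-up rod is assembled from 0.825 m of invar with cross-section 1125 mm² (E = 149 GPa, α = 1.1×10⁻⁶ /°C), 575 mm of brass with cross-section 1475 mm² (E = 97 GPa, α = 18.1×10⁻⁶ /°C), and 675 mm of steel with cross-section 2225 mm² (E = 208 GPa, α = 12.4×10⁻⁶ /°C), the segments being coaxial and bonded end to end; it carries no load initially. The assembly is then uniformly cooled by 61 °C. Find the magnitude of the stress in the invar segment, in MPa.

σ ≈ 103 MPa (tensile)

With the walls removed the bar would change length by δ_free = Σ αᵢΔT Lᵢ = 1.1×10⁻⁶×61×825 + 18.1×10⁻⁶×61×575 + 12.4×10⁻⁶×61×675 = 1.201 mm.
The rigid supports impose zero overall length change; the single axial force P common to all segments must satisfy P Σ Lᵢ/(AᵢEᵢ) = δ_free.
The series flexibility is Σ Lᵢ/(AᵢEᵢ) = 825/(1125×149×10³) + 575/(1475×97×10³) + 675/(2225×208×10³) = 1.04×10⁻⁵ mm/N.
P = 1.201 / 1.04×10⁻⁵ = 115500 N = 115.5 kN, tensile.
σ_{invar} = P / A = 115500 / 1125 = 102.6 MPa.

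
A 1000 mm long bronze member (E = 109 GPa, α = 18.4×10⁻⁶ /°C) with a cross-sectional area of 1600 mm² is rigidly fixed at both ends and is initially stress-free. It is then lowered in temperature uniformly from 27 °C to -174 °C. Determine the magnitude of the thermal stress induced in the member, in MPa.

σ ≈ 403 MPa (tensile)

Because both ends are immovable the net strain is zero, and the suppressed thermal strain is αΔT = 18.4×10⁻⁶ × 201 = 3698.4×10⁻⁶.
The stress required to suppress this strain is σ = Eε = 109×10³ × 3698.4×10⁻⁶ = 403.1 MPa, tensile since the member is trying to contract.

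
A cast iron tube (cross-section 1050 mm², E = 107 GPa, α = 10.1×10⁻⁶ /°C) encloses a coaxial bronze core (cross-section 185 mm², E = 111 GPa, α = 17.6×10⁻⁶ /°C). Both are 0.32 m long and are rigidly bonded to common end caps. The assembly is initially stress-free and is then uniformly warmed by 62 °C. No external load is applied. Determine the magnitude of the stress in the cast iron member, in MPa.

Equilibrium of a rigid end plate with no external load gives equal and opposite internal forces ±P in the two members. Since α_{bronze} > α_{cast iron}, heating drives the bronze into compression and the cast iron into tension.
Setting the final lengths equal and cancelling L: (α₁ − α₂)ΔT = P/(A₁E₁) + P/(A₂E₂).
|α₁ − α₂|·ΔT = 7.5×10⁻⁶ × 62 = 0.000465.
1/(A₁E₁) + 1/(A₂E₂) = 1/(1050×107×10³) + 1/(185×111×10³) = 5.76×10⁻⁸ N⁻¹.
P = 0.000465 / 5.76×10⁻⁸ = 8073 N = 8.073 kN.
σ_{cast iron} = P/A₁ = 8073/1050 = 7.689 MPa, tensile.

σ ≈ 7.69 MPa (tensile)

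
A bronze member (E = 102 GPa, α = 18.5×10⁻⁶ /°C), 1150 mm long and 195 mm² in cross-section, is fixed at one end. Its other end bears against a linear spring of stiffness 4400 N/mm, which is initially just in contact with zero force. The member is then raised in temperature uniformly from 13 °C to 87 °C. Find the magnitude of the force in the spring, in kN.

If the spring were absent the member would lengthen by αΔT L = 18.5×10⁻⁶ × 74 × 1150 = 1.574 mm.
Let P be the compressive force at the spring. The member shortens elastically by PL/(AE) and the spring compresses by P/k; together these equal δ_free.
So P = δ_free / [L/(AE) + 1/k] = 1.574 / [ 1150/(195×102×10³) + 1/(4400) ].
P = 1.574 / 0.0002851 = 5522 N.

P ≈ 5.52 kN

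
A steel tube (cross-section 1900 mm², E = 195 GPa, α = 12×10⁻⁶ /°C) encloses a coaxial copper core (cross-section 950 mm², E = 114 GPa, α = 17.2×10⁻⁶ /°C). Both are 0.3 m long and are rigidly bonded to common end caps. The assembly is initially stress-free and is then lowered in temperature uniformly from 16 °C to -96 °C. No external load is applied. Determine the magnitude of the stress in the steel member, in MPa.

Both members must finish at the same length. With the larger α, the copper tends to over-contract; the plates restrain it, putting the copper in tension and the steel in compression. With no external load the two internal forces are equal and opposite, magnitude P.
Compatibility of the two members (thermal + elastic change equal): (α₁ − α₂)ΔT = P·[1/(A₁E₁) + 1/(A₂E₂)].
|α₁ − α₂|·ΔT = 5.2×10⁻⁶ × 112 = 0.0005824.
1/(A₁E₁) + 1/(A₂E₂) = 1/(1900×195×10³) + 1/(950×114×10³) = 1.193×10⁻⁸ N⁻¹.
So P = 0.0005824 / 1.193×10⁻⁸ = 48.81 kN.
σ_{steel} = P/A₁ = 48810/1900 = 25.69 MPa, compressive.

σ ≈ 25.7 MPa (compressive)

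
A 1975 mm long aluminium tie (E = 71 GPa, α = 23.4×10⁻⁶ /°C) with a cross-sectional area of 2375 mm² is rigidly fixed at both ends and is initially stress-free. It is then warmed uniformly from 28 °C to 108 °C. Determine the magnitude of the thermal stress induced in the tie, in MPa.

σ ≈ 133 MPa (compressive)

Because both ends are immovable the net strain is zero, and the suppressed thermal strain is αΔT = 23.4×10⁻⁶ × 80 = 1872×10⁻⁶.
σ = EαΔT = 71×10³ × 23.4×10⁻⁶ × 80 = 132.9 MPa (compressive; the tie is trying to expand).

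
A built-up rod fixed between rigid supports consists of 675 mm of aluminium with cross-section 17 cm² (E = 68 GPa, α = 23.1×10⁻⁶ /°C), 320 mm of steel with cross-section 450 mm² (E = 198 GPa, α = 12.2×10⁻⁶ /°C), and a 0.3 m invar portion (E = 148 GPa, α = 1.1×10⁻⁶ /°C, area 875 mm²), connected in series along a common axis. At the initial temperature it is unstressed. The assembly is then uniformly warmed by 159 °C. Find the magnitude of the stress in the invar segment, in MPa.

σ ≈ 307 MPa (compressive)

Free thermal expansion of the whole bar: Σ αᵢΔT Lᵢ = 23.1×10⁻⁶×159×675 + 12.2×10⁻⁶×159×320 + 1.1×10⁻⁶×159×300 = 3.152 mm.
Since the ends are fixed, an axial force P builds up, equal in every segment, with P · Σ Lᵢ/(AᵢEᵢ) = δ_free.
Σ Lᵢ/(AᵢEᵢ) = 675/(1700×68×10³) + 320/(450×198×10³) + 300/(875×148×10³) = 1.175×10⁻⁵ mm/N.
So P = 3.152 / 1.175×10⁻⁵ = 268.4 kN, compressive.
σ_{invar} = P / A = 268400 / 875 = 306.7 MPa.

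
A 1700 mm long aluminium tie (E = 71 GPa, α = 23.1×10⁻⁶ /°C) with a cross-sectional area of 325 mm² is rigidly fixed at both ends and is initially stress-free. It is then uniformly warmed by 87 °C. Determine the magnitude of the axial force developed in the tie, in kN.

P ≈ 46.4 kN (compressive)

The ends cannot move, so σ = EαΔT = 71×10³ × 23.1×10⁻⁶ × 87 = 142.7 MPa.
P = AEαΔT = 325 × 71×10³ × 23.1×10⁻⁶ × 87 = 46.37 kN (compressive).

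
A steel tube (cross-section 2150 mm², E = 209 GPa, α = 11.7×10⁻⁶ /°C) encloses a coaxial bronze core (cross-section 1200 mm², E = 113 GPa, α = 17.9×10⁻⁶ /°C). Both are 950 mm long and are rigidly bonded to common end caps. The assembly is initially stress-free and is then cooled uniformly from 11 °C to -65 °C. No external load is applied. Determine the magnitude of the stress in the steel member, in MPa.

σ ≈ 22.8 MPa (compressive)

Equilibrium of a rigid end plate with no external load gives equal and opposite internal forces ±P in the two members. Since α_{bronze} > α_{steel}, cooling drives the bronze into tension and the steel into compression.
Equating the net (thermal + elastic) strains gives |α₁ − α₂|·ΔT = P·[1/(A₁E₁) + 1/(A₂E₂)].
|α₁ − α₂|·ΔT = 6.2×10⁻⁶ × 76 = 0.0004712.
1/(A₁E₁) + 1/(A₂E₂) = 1/(2150×209×10³) + 1/(1200×113×10³) = 9.6×10⁻⁹ N⁻¹.
So P = 0.0004712 / 9.6×10⁻⁹ = 49.08 kN.
σ_{steel} = P/A₁ = 49080/2150 = 22.83 MPa, compressive.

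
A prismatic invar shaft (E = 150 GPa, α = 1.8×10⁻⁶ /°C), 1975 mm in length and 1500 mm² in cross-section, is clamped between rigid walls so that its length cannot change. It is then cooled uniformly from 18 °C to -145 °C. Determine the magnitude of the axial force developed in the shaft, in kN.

The ends cannot move, so σ = EαΔT = 150×10³ × 1.8×10⁻⁶ × 163 = 44.01 MPa.
Axial force P = σA = 44.01 × 1500 = 66010 N = 66.01 kN, tensile.

P ≈ 66 kN (tensile)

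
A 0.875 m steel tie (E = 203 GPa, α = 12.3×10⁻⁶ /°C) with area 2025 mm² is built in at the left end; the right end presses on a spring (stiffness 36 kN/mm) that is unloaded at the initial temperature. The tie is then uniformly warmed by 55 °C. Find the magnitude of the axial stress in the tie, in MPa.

The unrestrained thermal change is αΔT L = 12.3×10⁻⁶ × 55 × 875 = 0.5919 mm.
Let P be the compressive force at the spring. The tie shortens elastically by PL/(AE) and the spring compresses by P/k; together these equal δ_free.
So P = δ_free / [L/(AE) + 1/k] = 0.5919 / [ 875/(2025×203×10³) + 1/(36×10³) ].
P = 0.5919 / 2.991×10⁻⁵ = 19790 N.
σ = P/A = 19790/2025 = 9.774 MPa.

σ ≈ 9.77 MPa (compressive)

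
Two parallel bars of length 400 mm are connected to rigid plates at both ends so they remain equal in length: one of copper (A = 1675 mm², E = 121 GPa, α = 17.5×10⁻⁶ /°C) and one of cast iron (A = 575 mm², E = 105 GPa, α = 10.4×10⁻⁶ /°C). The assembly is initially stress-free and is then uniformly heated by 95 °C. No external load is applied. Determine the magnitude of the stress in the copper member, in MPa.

σ ≈ 18.7 MPa (compressive)

Equilibrium of a rigid end plate with no external load gives equal and opposite internal forces ±P in the two members. Since α_{copper} > α_{cast iron}, heating drives the copper into compression and the cast iron into tension.
Setting the final lengths equal and cancelling L: (α₁ − α₂)ΔT = P/(A₁E₁) + P/(A₂E₂).
|α₁ − α₂|·ΔT = 7.1×10⁻⁶ × 95 = 0.0006745.
1/(A₁E₁) + 1/(A₂E₂) = 1/(1675×121×10³) + 1/(575×105×10³) = 2.15×10⁻⁸ N⁻¹.
P = 0.0006745 / 2.15×10⁻⁸ = 31380 N = 31.38 kN.
σ_{copper} = P/A₁ = 31380/1675 = 18.73 MPa, compressive.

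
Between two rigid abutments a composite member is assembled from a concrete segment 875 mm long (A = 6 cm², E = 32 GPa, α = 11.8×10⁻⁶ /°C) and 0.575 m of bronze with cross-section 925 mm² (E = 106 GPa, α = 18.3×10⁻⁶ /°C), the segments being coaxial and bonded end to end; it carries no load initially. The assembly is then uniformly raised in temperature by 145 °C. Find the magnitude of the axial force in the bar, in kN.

P ≈ 58.8 kN (compressive)

With the walls removed the bar would change length by δ_free = Σ αᵢΔT Lᵢ = 11.8×10⁻⁶×145×875 + 18.3×10⁻⁶×145×575 = 3.023 mm.
Since the ends are fixed, an axial force P builds up, equal in every segment, with P · Σ Lᵢ/(AᵢEᵢ) = δ_free.
Σ Lᵢ/(AᵢEᵢ) = 875/(600×32×10³) + 575/(925×106×10³) = 5.144×10⁻⁵ mm/N.
Hence P = δ_free / Σ(L/AE) = 3.023/5.144×10⁻⁵ = 58.77 kN (compressive).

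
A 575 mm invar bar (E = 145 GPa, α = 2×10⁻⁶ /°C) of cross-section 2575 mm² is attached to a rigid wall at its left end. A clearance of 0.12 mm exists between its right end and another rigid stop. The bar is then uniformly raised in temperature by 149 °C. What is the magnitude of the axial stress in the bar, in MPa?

σ ≈ 12.9 MPa (compressive)

If the wall were absent the bar would grow by αΔT L = 2×10⁻⁶ × 149 × 575 = 0.1713 mm.
After closing the 0.12 mm clearance, 0.1713 − 0.12 = 0.05135 mm of expansion remains to be suppressed by the wall.
Compatibility: PL/(AE) = 0.05135 mm, so σ = P/A = E × (0.05135/575) = 12.95 MPa.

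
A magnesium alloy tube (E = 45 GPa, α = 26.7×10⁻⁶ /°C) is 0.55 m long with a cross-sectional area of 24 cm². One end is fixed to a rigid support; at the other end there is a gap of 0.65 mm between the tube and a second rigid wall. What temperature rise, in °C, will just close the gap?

ΔT ≈ 44.3 °C

The gap closes when αΔT L = 0.65 mm, since the tube is still unstressed at that instant.
ΔT = 0.65 / (26.7×10⁻⁶ × 550) = 44.26 °C.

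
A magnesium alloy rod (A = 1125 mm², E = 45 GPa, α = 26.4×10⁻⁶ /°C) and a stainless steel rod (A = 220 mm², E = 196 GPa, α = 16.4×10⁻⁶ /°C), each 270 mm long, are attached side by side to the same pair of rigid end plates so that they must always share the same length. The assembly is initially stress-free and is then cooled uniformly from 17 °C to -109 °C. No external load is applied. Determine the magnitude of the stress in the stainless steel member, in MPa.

σ ≈ 133 MPa (compressive)

Both members must finish at the same length. With the larger α, the magnesium alloy tends to over-contract; the plates restrain it, putting the magnesium alloy in tension and the stainless steel in compression. With no external load the two internal forces are equal and opposite, magnitude P.
Compatibility of the two members (thermal + elastic change equal): (α₁ − α₂)ΔT = P·[1/(A₁E₁) + 1/(A₂E₂)].
|α₁ − α₂|·ΔT = 10×10⁻⁶ × 126 = 0.00126.
1/(A₁E₁) + 1/(A₂E₂) = 1/(1125×45×10³) + 1/(220×196×10³) = 4.294×10⁻⁸ N⁻¹.
So P = 0.00126 / 4.294×10⁻⁸ = 29.34 kN.
σ_{stainless steel} = P/A₂ = 29340/220 = 133.4 MPa, compressive.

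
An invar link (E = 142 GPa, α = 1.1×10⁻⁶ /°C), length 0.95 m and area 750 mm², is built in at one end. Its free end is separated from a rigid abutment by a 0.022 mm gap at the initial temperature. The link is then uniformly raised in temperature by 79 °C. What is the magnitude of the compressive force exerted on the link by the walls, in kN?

If the wall were absent the link would grow by αΔT L = 1.1×10⁻⁶ × 79 × 950 = 0.08256 mm.
After closing the 0.022 mm clearance, 0.08256 − 0.022 = 0.06056 mm of expansion remains to be suppressed by the wall.
That suppressed elongation corresponds to σ = E·Δ/L = 142×10³ × 0.06056/950 = 9.051 MPa.
P = σA = 9.051 × 750 = 6.789 kN.

P ≈ 6.79 kN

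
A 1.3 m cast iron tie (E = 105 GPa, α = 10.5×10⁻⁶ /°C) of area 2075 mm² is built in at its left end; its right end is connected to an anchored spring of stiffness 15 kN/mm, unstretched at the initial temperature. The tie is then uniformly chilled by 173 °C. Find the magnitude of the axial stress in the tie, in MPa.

If the spring were absent the tie would shorten by αΔT L = 10.5×10⁻⁶ × 173 × 1300 = 2.361 mm.
Let P be the tensile force in the spring. The tie extends elastically by PL/(AE) and the spring stretches by P/k; together these equal δ_free.
So P = δ_free / [L/(AE) + 1/k] = 2.361 / [ 1300/(2075×105×10³) + 1/(15×10³) ].
P = 2.361 / 7.263×10⁻⁵ = 32510 N.
σ = P/A = 32510/2075 = 15.67 MPa.

σ ≈ 15.7 MPa (tensile)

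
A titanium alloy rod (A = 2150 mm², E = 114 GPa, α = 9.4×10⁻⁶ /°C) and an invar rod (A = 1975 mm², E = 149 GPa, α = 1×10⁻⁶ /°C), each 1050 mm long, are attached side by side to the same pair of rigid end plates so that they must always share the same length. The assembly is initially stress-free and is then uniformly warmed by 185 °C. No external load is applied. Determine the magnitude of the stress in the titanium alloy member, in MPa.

The titanium alloy has the larger α, so on heating it would change length more than the invar if both were free. The rigid plates force a common final length, so the titanium alloy is put into compression and the invar into tension, with equal and opposite forces P (no external load).
Compatibility of the two members (thermal + elastic change equal): (α₁ − α₂)ΔT = P·[1/(A₁E₁) + 1/(A₂E₂)].
|α₁ − α₂|·ΔT = 8.4×10⁻⁶ × 185 = 0.001554.
1/(A₁E₁) + 1/(A₂E₂) = 1/(2150×114×10³) + 1/(1975×149×10³) = 7.478×10⁻⁹ N⁻¹.
P = 0.001554 / 7.478×10⁻⁹ = 207800 N = 207.8 kN.
σ_{titanium alloy} = P/A₁ = 207800/2150 = 96.65 MPa, compressive.

σ ≈ 96.7 MPa (compressive)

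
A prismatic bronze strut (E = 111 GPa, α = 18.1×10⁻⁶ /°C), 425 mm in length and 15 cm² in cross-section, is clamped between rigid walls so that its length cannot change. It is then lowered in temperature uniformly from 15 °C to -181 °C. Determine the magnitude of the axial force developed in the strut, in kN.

P ≈ 591 kN (tensile)

The ends cannot move, so σ = EαΔT = 111×10³ × 18.1×10⁻⁶ × 196 = 393.8 MPa.
P = AEαΔT = 1500 × 111×10³ × 18.1×10⁻⁶ × 196 = 590.7 kN (tensile).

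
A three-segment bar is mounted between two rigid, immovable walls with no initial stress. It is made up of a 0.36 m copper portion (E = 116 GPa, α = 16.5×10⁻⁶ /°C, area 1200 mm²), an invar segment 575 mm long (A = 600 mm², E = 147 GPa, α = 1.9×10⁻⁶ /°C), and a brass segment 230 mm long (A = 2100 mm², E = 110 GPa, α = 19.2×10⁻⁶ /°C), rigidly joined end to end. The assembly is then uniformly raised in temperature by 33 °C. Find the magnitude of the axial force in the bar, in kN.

If the supports were absent, the total length change would be Σ αᵢΔT Lᵢ = 16.5×10⁻⁶×33×360 + 1.9×10⁻⁶×33×575 + 19.2×10⁻⁶×33×230 = 0.3778 mm.
The walls prevent any net length change, so an axial force P (same in every segment) develops. Compatibility: P · Σ Lᵢ/(AᵢEᵢ) = δ_free.
Σ Lᵢ/(AᵢEᵢ) = 360/(1200×116×10³) + 575/(600×147×10³) + 230/(2100×110×10³) = 1.01×10⁻⁵ mm/N.
So P = 0.3778 / 1.01×10⁻⁵ = 37.4 kN, compressive.

P ≈ 37.4 kN (compressive)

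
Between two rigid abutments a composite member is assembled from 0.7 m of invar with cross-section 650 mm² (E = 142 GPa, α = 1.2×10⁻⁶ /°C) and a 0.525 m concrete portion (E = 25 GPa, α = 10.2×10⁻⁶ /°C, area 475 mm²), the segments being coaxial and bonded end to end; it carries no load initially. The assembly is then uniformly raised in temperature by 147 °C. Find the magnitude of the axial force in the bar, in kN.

P ≈ 17.6 kN (compressive)

With the walls removed the bar would change length by δ_free = Σ αᵢΔT Lᵢ = 1.2×10⁻⁶×147×700 + 10.2×10⁻⁶×147×525 = 0.9107 mm.
The rigid supports impose zero overall length change; the single axial force P common to all segments must satisfy P Σ Lᵢ/(AᵢEᵢ) = δ_free.
The series flexibility is Σ Lᵢ/(AᵢEᵢ) = 700/(650×142×10³) + 525/(475×25×10³) = 5.179×10⁻⁵ mm/N.
P = 0.9107 / 5.179×10⁻⁵ = 17580 N = 17.58 kN, compressive.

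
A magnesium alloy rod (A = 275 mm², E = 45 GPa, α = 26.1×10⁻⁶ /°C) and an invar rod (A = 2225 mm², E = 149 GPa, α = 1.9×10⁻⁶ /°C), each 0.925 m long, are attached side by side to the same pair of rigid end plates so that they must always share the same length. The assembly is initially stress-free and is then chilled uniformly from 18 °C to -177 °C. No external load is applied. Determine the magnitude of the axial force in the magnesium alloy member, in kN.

P ≈ 56.3 kN (tensile in the magnesium alloy)

Equilibrium of a rigid end plate with no external load gives equal and opposite internal forces ±P in the two members. Since α_{magnesium alloy} > α_{invar}, cooling drives the magnesium alloy into tension and the invar into compression.
Compatibility of the two members (thermal + elastic change equal): (α₁ − α₂)ΔT = P·[1/(A₁E₁) + 1/(A₂E₂)].
|α₁ − α₂|·ΔT = 24.2×10⁻⁶ × 195 = 0.004719.
1/(A₁E₁) + 1/(A₂E₂) = 1/(275×45×10³) + 1/(2225×149×10³) = 8.382×10⁻⁸ N⁻¹.
P = 0.004719 / 8.382×10⁻⁸ = 56300 N = 56.3 kN.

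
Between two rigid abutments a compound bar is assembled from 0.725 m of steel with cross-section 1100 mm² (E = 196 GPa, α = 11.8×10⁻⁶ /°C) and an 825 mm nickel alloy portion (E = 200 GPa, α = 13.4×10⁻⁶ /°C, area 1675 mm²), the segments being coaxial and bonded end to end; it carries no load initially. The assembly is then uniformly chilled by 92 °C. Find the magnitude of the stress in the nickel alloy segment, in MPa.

σ ≈ 185 MPa (tensile)

If the supports were absent, the total length change would be Σ αᵢΔT Lᵢ = 11.8×10⁻⁶×92×725 + 13.4×10⁻⁶×92×825 = 1.804 mm.
Since the ends are fixed, an axial force P builds up, equal in every segment, with P · Σ Lᵢ/(AᵢEᵢ) = δ_free.
The series flexibility is Σ Lᵢ/(AᵢEᵢ) = 725/(1100×196×10³) + 825/(1675×200×10³) = 5.825×10⁻⁶ mm/N.
P = 1.804 / 5.825×10⁻⁶ = 309700 N = 309.7 kN, tensile.
σ_{nickel alloy} = P / A = 309700 / 1675 = 184.9 MPa.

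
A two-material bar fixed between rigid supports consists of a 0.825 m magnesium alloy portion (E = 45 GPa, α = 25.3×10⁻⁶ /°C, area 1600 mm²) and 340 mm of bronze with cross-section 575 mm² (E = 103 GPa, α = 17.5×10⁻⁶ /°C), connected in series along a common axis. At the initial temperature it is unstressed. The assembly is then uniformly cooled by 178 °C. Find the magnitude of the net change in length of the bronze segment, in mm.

|ΔL| ≈ 0.535 mm

Free thermal contraction of the whole bar: Σ αᵢΔT Lᵢ = 25.3×10⁻⁶×178×825 + 17.5×10⁻⁶×178×340 = 4.774 mm.
Since the ends are fixed, an axial force P builds up, equal in every segment, with P · Σ Lᵢ/(AᵢEᵢ) = δ_free.
The series flexibility is Σ Lᵢ/(AᵢEᵢ) = 825/(1600×45×10³) + 340/(575×103×10³) = 1.72×10⁻⁵ mm/N.
P = 4.774 / 1.72×10⁻⁵ = 277600 N = 277.6 kN, tensile.
For the bronze segment, free thermal change = 17.5×10⁻⁶×178×340 = 1.059 mm and elastic change from P = 277600×340/(575×103×10³) = 1.594 mm; these oppose, so the net change is 0.535 mm (segment lengthens).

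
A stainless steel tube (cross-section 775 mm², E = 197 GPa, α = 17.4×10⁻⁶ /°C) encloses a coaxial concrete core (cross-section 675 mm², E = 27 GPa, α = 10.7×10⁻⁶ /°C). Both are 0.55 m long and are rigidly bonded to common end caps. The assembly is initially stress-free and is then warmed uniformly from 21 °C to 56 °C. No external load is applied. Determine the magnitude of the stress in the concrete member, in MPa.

σ ≈ 5.66 MPa (tensile)

Equilibrium of a rigid end plate with no external load gives equal and opposite internal forces ±P in the two members. Since α_{stainless steel} > α_{concrete}, heating drives the stainless steel into compression and the concrete into tension.
Equating the net (thermal + elastic) strains gives |α₁ − α₂|·ΔT = P·[1/(A₁E₁) + 1/(A₂E₂)].
|α₁ − α₂|·ΔT = 6.7×10⁻⁶ × 35 = 0.0002345.
1/(A₁E₁) + 1/(A₂E₂) = 1/(775×197×10³) + 1/(675×27×10³) = 6.142×10⁻⁸ N⁻¹.
So P = 0.0002345 / 6.142×10⁻⁸ = 3.818 kN.
σ_{concrete} = P/A₂ = 3818/675 = 5.656 MPa, tensile.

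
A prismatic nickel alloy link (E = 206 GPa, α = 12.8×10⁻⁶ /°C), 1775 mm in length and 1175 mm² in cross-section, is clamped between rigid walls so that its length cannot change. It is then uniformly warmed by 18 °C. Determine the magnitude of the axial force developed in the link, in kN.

P ≈ 55.8 kN (compressive)

Full restraint means ε = 0, so the stress is σ = EαΔT = 206×10³ × 12.8×10⁻⁶ × 18 = 47.46 MPa.
P = AEαΔT = 1175 × 206×10³ × 12.8×10⁻⁶ × 18 = 55.77 kN (compressive).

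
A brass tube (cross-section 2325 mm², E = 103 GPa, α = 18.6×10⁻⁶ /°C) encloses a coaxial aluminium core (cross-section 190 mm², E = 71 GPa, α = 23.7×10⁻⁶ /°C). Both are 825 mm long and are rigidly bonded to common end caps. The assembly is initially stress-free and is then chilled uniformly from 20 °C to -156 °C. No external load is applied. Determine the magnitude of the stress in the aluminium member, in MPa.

σ ≈ 60.3 MPa (tensile)

Both members must finish at the same length. With the larger α, the aluminium tends to over-contract; the plates restrain it, putting the aluminium in tension and the brass in compression. With no external load the two internal forces are equal and opposite, magnitude P.
Compatibility of the two members (thermal + elastic change equal): (α₁ − α₂)ΔT = P·[1/(A₁E₁) + 1/(A₂E₂)].
|α₁ − α₂|·ΔT = 5.1×10⁻⁶ × 176 = 0.0008976.
1/(A₁E₁) + 1/(A₂E₂) = 1/(2325×103×10³) + 1/(190×71×10³) = 7.83×10⁻⁸ N⁻¹.
So P = 0.0008976 / 7.83×10⁻⁸ = 11.46 kN.
σ_{aluminium} = P/A₂ = 11460/190 = 60.33 MPa, tensile.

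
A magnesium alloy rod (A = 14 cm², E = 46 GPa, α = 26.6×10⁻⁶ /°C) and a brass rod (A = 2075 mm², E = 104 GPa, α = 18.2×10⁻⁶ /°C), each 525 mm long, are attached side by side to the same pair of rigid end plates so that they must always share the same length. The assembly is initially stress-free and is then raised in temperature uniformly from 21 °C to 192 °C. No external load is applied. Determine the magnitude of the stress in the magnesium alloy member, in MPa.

σ ≈ 50.9 MPa (compressive)

The magnesium alloy has the larger α, so on heating it would change length more than the brass if both were free. The rigid plates force a common final length, so the magnesium alloy is put into compression and the brass into tension, with equal and opposite forces P (no external load).
Setting the final lengths equal and cancelling L: (α₁ − α₂)ΔT = P/(A₁E₁) + P/(A₂E₂).
|α₁ − α₂|·ΔT = 8.4×10⁻⁶ × 171 = 0.001436.
1/(A₁E₁) + 1/(A₂E₂) = 1/(1400×46×10³) + 1/(2075×104×10³) = 2.016×10⁻⁸ N⁻¹.
So P = 0.001436 / 2.016×10⁻⁸ = 71.24 kN.
σ_{magnesium alloy} = P/A₁ = 71240/1400 = 50.89 MPa, compressive.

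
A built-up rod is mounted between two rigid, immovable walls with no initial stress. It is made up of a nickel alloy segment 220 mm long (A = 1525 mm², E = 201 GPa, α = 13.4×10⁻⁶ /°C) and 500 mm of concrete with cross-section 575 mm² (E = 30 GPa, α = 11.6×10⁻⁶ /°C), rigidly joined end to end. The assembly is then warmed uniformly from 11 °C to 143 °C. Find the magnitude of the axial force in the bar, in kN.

P ≈ 38.9 kN (compressive)

With the walls removed the bar would change length by δ_free = Σ αᵢΔT Lᵢ = 13.4×10⁻⁶×132×220 + 11.6×10⁻⁶×132×500 = 1.155 mm.
The rigid supports impose zero overall length change; the single axial force P common to all segments must satisfy P Σ Lᵢ/(AᵢEᵢ) = δ_free.
Σ Lᵢ/(AᵢEᵢ) = 220/(1525×201×10³) + 500/(575×30×10³) = 2.97×10⁻⁵ mm/N.
So P = 1.155 / 2.97×10⁻⁵ = 38.88 kN, compressive.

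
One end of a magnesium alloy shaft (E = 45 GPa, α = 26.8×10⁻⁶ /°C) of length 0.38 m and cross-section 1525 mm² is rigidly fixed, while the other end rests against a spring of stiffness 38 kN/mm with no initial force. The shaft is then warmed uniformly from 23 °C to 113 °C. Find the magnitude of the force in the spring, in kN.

Free thermal expansion: δ_free = αΔT L = 26.8×10⁻⁶ × 90 × 380 = 0.9166 mm.
Let P be the compressive force at the spring. The shaft shortens elastically by PL/(AE) and the spring compresses by P/k; together these equal δ_free.
So P = δ_free / [L/(AE) + 1/k] = 0.9166 / [ 380/(1525×45×10³) + 1/(38×10³) ].
P = 0.9166 / 3.185×10⁻⁵ = 28770 N.

P ≈ 28.8 kN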